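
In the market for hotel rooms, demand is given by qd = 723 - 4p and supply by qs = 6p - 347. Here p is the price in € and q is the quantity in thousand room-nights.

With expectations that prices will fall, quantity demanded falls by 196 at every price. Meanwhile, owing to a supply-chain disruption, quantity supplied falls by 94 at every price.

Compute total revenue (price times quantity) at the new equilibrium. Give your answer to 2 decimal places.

Before the shock: 723 - 4p = 6p - 347 ⇒ 1070 = 10p ⇒ p = 107, q = 295.
After the shift, demand is qd = 527 - 4p and supply is qs = 6p - 441.
New equilibrium: 527 - 4p = 6p - 441 ⇒ 968 = 10p ⇒ p = 96.8, q = 139.8.
New expenditure = 96.8 × 139.8 = 13532.64.

13532.64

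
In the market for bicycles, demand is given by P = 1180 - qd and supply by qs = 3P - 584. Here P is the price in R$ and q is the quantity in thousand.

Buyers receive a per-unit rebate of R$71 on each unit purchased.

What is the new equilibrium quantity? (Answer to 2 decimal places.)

792.25

Before the shock: 1180 - P = 3P - 584 ⇒ 1764 = 4P ⇒ P = 441, q = 739.
Since buyers' out-of-pocket price is the market price minus the rebate, the effective demand curve becomes qd = 1251 - P.
New equilibrium: 1251 - P = 3P - 584 ⇒ 1835 = 4P ⇒ P = 458.75, q = 792.25.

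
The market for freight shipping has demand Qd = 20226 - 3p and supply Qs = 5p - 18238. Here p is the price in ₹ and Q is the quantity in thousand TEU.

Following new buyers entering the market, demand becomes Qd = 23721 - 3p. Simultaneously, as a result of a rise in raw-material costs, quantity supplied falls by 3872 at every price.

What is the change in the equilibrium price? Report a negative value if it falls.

+920.875

Before the shock: 20226 - 3p = 5p - 18238 ⇒ 38464 = 8p ⇒ p = 4808, Q = 5802.
The new curves are Qd = 23721 - 3p (demand) and Qs = 5p - 22110 (supply).
Equate the new curves: 23721 - 3p = 5p - 22110, giving 45831 = 8p, p = 5728.875, Q = 6534.375.
Δp = 5728.875 − 4808 = +920.875.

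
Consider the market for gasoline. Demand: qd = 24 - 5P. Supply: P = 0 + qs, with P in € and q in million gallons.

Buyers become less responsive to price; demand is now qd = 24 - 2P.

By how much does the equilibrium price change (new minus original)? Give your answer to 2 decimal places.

+4.00

Initially, 24 - 5P = P, so 24 = 6P and P = 4, q = 4.
The shock moves the curves to qd = 24 - 2P and qs = P.
New equilibrium: 24 - 2P = P ⇒ 24 = 3P ⇒ P = 8, q = 8.
ΔP = 8 − 4 = +4.00.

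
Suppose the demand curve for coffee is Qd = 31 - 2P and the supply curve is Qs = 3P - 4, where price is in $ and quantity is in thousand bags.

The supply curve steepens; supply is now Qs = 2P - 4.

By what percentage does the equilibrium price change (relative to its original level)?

+25

Initially, 31 - 2P = 3P - 4, so 35 = 5P and P = 7, Q = 17.
With the change applied: demand Qd = 31 - 2P, supply Qs = 2P - 4.
Clearing the new market: 31 - 2P = 2P - 4, so P = 8.75 and Q = 13.5.
%ΔP = (8.75 − 7) / 7 × 100 = +25%.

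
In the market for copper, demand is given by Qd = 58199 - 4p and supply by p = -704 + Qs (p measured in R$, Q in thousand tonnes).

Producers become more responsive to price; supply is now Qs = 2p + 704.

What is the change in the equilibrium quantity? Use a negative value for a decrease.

+7666

Solve the original market: 58199 - 4p = p + 704, hence p = 11499 and Q = 12203.
The new curves are Qd = 58199 - 4p (demand) and Qs = 2p + 704 (supply).
Setting them equal: 58199 - 4p = 2p + 704 → 57495 = 6p, so p = 9582.5 and Q = 19869.
ΔQ = 19869 − 12203 = +7666.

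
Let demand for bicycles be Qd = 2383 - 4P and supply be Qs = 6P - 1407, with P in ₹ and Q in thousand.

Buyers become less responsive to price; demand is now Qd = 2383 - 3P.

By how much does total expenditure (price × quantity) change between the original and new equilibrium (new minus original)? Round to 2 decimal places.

Original equilibrium: 2383 - 4P = 6P - 1407 gives 3790 = 10P, so P = 379 and Q = 867.
The new curves are Qd = 2383 - 3P (demand) and Qs = 6P - 1407 (supply).
Clearing the new market: 2383 - 3P = 6P - 1407, so P = 3790/9 ≈ 421.1111 and Q = 3359/3 ≈ 1119.6667.
Expenditure moves from 379×867 = 328593 to 421.1111×1119.6667 = 471504.0741; change = +142911.07.

+142911.07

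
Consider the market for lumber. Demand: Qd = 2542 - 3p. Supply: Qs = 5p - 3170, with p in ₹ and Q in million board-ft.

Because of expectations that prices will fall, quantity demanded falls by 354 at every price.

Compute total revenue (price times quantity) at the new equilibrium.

Before the shock: 2542 - 3p = 5p - 3170 ⇒ 5712 = 8p ⇒ p = 714, Q = 400.
After the shift, demand is Qd = 2188 - 3p and supply is Qs = 5p - 3170.
Equate the new curves: 2188 - 3p = 5p - 3170, giving 5358 = 8p, p = 669.75, Q = 178.75.
New expenditure = 669.75 × 178.75 = 119717.8125.

119717.8125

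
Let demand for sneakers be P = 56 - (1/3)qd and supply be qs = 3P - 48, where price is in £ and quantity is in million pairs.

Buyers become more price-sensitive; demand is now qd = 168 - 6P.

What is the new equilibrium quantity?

Before the shock: 168 - 3P = 3P - 48 ⇒ 216 = 6P ⇒ P = 36, q = 60.
The shock moves the curves to qd = 168 - 6P and qs = 3P - 48.
Clearing the new market: 168 - 6P = 3P - 48, so P = 24 and q = 24.

24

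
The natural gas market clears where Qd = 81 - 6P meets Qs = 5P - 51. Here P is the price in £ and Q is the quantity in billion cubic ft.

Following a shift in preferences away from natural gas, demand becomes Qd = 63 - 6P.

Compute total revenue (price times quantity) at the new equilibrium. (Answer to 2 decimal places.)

Solve the original market: 81 - 6P = 5P - 51, hence P = 12 and Q = 9.
The shock moves the curves to Qd = 63 - 6P and Qs = 5P - 51.
Setting them equal: 63 - 6P = 5P - 51 → 114 = 11P, so P = 114/11 ≈ 10.3636 and Q = 9/11 ≈ 0.8182.
New expenditure = 10.3636 × 0.8182 = 8.48.

8.48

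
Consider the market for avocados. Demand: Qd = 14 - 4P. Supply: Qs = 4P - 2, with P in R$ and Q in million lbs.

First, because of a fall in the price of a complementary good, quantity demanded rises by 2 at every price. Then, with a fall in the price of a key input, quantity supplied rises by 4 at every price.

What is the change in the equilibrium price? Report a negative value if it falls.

Original equilibrium: 14 - 4P = 4P - 2 gives 16 = 8P, so P = 2 and Q = 6.
The new curves are Qd = 16 - 4P (demand) and Qs = 4P + 2 (supply).
Setting them equal: 16 - 4P = 4P + 2 → 14 = 8P, so P = 1.75 and Q = 9.
ΔP = 1.75 − 2 = -0.25.

-0.25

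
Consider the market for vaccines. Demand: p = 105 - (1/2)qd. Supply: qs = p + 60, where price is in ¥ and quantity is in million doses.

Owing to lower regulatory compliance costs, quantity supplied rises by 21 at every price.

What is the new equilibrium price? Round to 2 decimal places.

Original equilibrium: 210 - 2p = p + 60 gives 150 = 3p, so p = 50 and q = 110.
The new curves are qd = 210 - 2p (demand) and qs = p + 81 (supply).
Setting them equal: 210 - 2p = p + 81 → 129 = 3p, so p = 43 and q = 124.

43.00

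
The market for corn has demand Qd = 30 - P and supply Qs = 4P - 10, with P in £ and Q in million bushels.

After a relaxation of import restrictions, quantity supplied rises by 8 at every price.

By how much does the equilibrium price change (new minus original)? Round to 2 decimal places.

-1.60

Original equilibrium: 30 - P = 4P - 10 gives 40 = 5P, so P = 8 and Q = 22.
The shock moves the curves to Qd = 30 - P and Qs = 4P - 2.
Setting them equal: 30 - P = 4P - 2 → 32 = 5P, so P = 6.4 and Q = 23.6.
ΔP = 6.4 − 8 = -1.60.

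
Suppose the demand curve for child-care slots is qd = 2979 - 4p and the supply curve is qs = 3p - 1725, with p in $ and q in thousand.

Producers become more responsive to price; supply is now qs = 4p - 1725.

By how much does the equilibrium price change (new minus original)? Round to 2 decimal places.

-84.00

Solve the original market: 2979 - 4p = 3p - 1725, hence p = 672 and q = 291.
With the change applied: demand qd = 2979 - 4p, supply qs = 4p - 1725.
Clearing the new market: 2979 - 4p = 4p - 1725, so p = 588 and q = 627.
Δp = 588 − 672 = -84.00.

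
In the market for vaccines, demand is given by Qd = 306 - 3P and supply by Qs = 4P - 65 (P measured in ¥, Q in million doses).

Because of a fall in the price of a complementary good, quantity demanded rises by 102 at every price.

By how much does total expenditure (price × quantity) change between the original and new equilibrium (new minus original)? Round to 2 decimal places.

Original equilibrium: 306 - 3P = 4P - 65 gives 371 = 7P, so P = 53 and Q = 147.
The shock moves the curves to Qd = 408 - 3P and Qs = 4P - 65.
Clearing the new market: 408 - 3P = 4P - 65, so P = 473/7 ≈ 67.5714 and Q = 1437/7 ≈ 205.2857.
Expenditure moves from 53×147 = 7791 to 67.5714×205.2857 = 13871.4490; change = +6080.45.

+6080.45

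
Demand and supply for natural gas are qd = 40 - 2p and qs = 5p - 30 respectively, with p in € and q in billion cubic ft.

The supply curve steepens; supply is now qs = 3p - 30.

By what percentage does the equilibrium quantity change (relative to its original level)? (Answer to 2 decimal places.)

Initially, 40 - 2p = 5p - 30, so 70 = 7p and p = 10, q = 20.
The new curves are qd = 40 - 2p (demand) and qs = 3p - 30 (supply).
New equilibrium: 40 - 2p = 3p - 30 ⇒ 70 = 5p ⇒ p = 14, q = 12.
%Δq = (12 − 20) / 20 × 100 = -40.00%.

-40.00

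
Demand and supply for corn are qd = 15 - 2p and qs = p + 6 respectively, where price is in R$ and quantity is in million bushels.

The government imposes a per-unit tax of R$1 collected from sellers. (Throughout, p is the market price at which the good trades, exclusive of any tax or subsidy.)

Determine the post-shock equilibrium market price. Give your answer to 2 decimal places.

Solve the original market: 15 - 2p = p + 6, hence p = 3 and q = 9.
Since sellers keep the price net of the tax, the effective supply curve becomes qs = p + 5.
New equilibrium: 15 - 2p = p + 5 ⇒ 10 = 3p ⇒ p = 10/3 ≈ 3.3333, q = 25/3 ≈ 8.3333.

3.33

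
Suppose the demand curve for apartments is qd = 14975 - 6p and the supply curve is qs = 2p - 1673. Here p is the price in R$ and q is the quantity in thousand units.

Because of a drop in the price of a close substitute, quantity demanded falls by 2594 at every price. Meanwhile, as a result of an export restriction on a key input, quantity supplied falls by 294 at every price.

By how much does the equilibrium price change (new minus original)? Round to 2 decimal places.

Before the shock: 14975 - 6p = 2p - 1673 ⇒ 16648 = 8p ⇒ p = 2081, q = 2489.
The new curves are qd = 12381 - 6p (demand) and qs = 2p - 1967 (supply).
New equilibrium: 12381 - 6p = 2p - 1967 ⇒ 14348 = 8p ⇒ p = 1793.5, q = 1620.
Δp = 1793.5 − 2081 = -287.50.

-287.50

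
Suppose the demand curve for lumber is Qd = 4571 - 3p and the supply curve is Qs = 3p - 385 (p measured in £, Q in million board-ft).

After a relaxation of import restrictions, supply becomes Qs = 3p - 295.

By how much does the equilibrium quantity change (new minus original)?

Solve the original market: 4571 - 3p = 3p - 385, hence p = 826 and Q = 2093.
With the change applied: demand Qd = 4571 - 3p, supply Qs = 3p - 295.
Setting them equal: 4571 - 3p = 3p - 295 → 4866 = 6p, so p = 811 and Q = 2138.
ΔQ = 2138 − 2093 = +45.

+45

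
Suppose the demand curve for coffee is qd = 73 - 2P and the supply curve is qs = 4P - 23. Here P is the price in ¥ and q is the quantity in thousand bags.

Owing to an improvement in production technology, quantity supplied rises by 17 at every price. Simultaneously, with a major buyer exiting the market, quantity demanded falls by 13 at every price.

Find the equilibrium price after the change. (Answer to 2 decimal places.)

11.00

Original equilibrium: 73 - 2P = 4P - 23 gives 96 = 6P, so P = 16 and q = 41.
With the change applied: demand qd = 60 - 2P, supply qs = 4P - 6.
Equate the new curves: 60 - 2P = 4P - 6, giving 66 = 6P, P = 11, q = 38.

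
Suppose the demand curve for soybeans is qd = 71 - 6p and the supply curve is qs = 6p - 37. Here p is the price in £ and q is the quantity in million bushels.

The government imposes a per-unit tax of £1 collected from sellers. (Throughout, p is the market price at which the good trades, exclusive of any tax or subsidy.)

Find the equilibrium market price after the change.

9.5

Solve the original market: 71 - 6p = 6p - 37, hence p = 9 and q = 17.
Since sellers keep the price net of the tax, the effective supply curve becomes qs = 6p - 43.
Setting them equal: 71 - 6p = 6p - 43 → 114 = 12p, so p = 9.5 and q = 14.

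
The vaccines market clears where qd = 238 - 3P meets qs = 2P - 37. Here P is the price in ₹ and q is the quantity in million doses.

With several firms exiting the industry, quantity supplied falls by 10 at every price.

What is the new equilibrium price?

Initially, 238 - 3P = 2P - 37, so 275 = 5P and P = 55, q = 73.
After the shift, demand is qd = 238 - 3P and supply is qs = 2P - 47.
New equilibrium: 238 - 3P = 2P - 47 ⇒ 285 = 5P ⇒ P = 57, q = 67.

57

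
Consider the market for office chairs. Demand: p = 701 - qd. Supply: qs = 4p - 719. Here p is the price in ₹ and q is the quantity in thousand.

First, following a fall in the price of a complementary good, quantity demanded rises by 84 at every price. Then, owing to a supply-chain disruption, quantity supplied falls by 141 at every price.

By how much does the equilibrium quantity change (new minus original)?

+39

Original equilibrium: 701 - p = 4p - 719 gives 1420 = 5p, so p = 284 and q = 417.
After the shift, demand is qd = 785 - p and supply is qs = 4p - 860.
Clearing the new market: 785 - p = 4p - 860, so p = 329 and q = 456.
Δq = 456 − 417 = +39.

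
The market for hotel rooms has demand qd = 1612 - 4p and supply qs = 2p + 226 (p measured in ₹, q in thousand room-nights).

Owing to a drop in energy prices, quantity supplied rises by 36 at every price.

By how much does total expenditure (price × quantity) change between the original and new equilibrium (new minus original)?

+1272

Before the shock: 1612 - 4p = 2p + 226 ⇒ 1386 = 6p ⇒ p = 231, q = 688.
With the change applied: demand qd = 1612 - 4p, supply qs = 2p + 262.
New equilibrium: 1612 - 4p = 2p + 262 ⇒ 1350 = 6p ⇒ p = 225, q = 712.
Expenditure moves from 231×688 = 158928 to 225×712 = 160200; change = +1272.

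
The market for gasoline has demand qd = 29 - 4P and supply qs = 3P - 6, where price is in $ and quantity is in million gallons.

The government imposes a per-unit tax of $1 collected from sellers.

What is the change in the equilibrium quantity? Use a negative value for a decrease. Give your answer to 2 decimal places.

-1.71

Initially, 29 - 4P = 3P - 6, so 35 = 7P and P = 5, q = 9.
Since sellers keep the price net of the tax, the effective supply curve becomes qs = 3P - 9.
Setting them equal: 29 - 4P = 3P - 9 → 38 = 7P, so P = 38/7 ≈ 5.4286 and q = 51/7 ≈ 7.2857.
Δq = 7.2857 − 9 = -1.71.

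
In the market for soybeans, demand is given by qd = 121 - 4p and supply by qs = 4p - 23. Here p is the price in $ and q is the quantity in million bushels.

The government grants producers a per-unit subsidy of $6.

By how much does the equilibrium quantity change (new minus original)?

Solve the original market: 121 - 4p = 4p - 23, hence p = 18 and q = 49.
Since sellers receive the price plus the subsidy, the effective supply curve becomes qs = 4p + 1.
Equate the new curves: 121 - 4p = 4p + 1, giving 120 = 8p, p = 15, q = 61.
Δq = 61 − 49 = +12.

+12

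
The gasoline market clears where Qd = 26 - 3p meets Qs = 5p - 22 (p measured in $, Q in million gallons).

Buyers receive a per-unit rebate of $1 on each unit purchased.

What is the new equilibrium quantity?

Before the shock: 26 - 3p = 5p - 22 ⇒ 48 = 8p ⇒ p = 6, Q = 8.
Since buyers' out-of-pocket price is the market price minus the rebate, the effective demand curve becomes Qd = 29 - 3p.
New equilibrium: 29 - 3p = 5p - 22 ⇒ 51 = 8p ⇒ p = 6.375, Q = 9.875.

9.875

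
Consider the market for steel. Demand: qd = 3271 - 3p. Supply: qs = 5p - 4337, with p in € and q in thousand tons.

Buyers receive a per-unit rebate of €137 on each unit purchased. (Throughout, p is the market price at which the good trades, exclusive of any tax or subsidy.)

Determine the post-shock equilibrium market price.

1002.375

Solve the original market: 3271 - 3p = 5p - 4337, hence p = 951 and q = 418.
Since buyers' out-of-pocket price is the market price minus the rebate, the effective demand curve becomes qd = 3682 - 3p.
New equilibrium: 3682 - 3p = 5p - 4337 ⇒ 8019 = 8p ⇒ p = 1002.375, q = 674.875.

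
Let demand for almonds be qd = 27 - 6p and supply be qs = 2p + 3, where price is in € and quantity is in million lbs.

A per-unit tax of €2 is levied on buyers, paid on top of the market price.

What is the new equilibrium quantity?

Solve the original market: 27 - 6p = 2p + 3, hence p = 3 and q = 9.
Since buyers pay the price plus the tax, the effective demand curve becomes qd = 15 - 6p.
Clearing the new market: 15 - 6p = 2p + 3, so p = 1.5 and q = 6.

6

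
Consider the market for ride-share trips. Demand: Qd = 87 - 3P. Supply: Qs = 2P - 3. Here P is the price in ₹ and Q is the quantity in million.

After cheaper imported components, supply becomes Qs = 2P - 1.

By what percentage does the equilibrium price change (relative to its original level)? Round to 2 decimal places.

Solve the original market: 87 - 3P = 2P - 3, hence P = 18 and Q = 33.
The shock moves the curves to Qd = 87 - 3P and Qs = 2P - 1.
Setting them equal: 87 - 3P = 2P - 1 → 88 = 5P, so P = 17.6 and Q = 34.2.
%ΔP = (17.6 − 18) / 18 × 100 = -2.22%.

-2.22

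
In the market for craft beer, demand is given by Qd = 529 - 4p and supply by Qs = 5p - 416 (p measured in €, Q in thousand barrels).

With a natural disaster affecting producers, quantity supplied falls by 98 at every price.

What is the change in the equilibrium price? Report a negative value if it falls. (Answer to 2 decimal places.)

+10.89

Solve the original market: 529 - 4p = 5p - 416, hence p = 105 and Q = 109.
After the shift, demand is Qd = 529 - 4p and supply is Qs = 5p - 514.
New equilibrium: 529 - 4p = 5p - 514 ⇒ 1043 = 9p ⇒ p = 1043/9 ≈ 115.8889, Q = 589/9 ≈ 65.4444.
Δp = 115.8889 − 105 = +10.89.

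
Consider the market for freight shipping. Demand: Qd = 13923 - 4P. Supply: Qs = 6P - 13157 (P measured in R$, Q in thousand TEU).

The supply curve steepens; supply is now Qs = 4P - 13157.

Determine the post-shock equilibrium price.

Original equilibrium: 13923 - 4P = 6P - 13157 gives 27080 = 10P, so P = 2708 and Q = 3091.
With the change applied: demand Qd = 13923 - 4P, supply Qs = 4P - 13157.
Equate the new curves: 13923 - 4P = 4P - 13157, giving 27080 = 8P, P = 3385, Q = 383.

3385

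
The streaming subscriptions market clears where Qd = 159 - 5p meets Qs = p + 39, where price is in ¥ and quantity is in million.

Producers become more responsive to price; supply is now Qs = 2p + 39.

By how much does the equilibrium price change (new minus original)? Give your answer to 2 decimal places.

Initially, 159 - 5p = p + 39, so 120 = 6p and p = 20, Q = 59.
The new curves are Qd = 159 - 5p (demand) and Qs = 2p + 39 (supply).
Setting them equal: 159 - 5p = 2p + 39 → 120 = 7p, so p = 120/7 ≈ 17.1429 and Q = 513/7 ≈ 73.2857.
Δp = 17.1429 − 20 = -2.86.

-2.86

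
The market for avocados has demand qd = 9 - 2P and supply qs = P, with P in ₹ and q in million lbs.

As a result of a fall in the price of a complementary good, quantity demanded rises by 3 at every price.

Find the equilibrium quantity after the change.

Original equilibrium: 9 - 2P = P gives 9 = 3P, so P = 3 and q = 3.
The shock moves the curves to qd = 12 - 2P and qs = P.
New equilibrium: 12 - 2P = P ⇒ 12 = 3P ⇒ P = 4, q = 4.

4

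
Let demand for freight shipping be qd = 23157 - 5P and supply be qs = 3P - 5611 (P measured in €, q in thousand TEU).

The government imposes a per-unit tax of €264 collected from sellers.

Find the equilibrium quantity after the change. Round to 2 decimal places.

4682.00

Solve the original market: 23157 - 5P = 3P - 5611, hence P = 3596 and q = 5177.
Since sellers keep the price net of the tax, the effective supply curve becomes qs = 3P - 6403.
Clearing the new market: 23157 - 5P = 3P - 6403, so P = 3695 and q = 4682.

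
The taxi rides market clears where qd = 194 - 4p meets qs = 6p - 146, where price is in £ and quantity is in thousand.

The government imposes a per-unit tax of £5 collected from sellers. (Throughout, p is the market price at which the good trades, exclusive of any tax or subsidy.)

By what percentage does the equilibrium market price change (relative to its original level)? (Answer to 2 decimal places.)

Initially, 194 - 4p = 6p - 146, so 340 = 10p and p = 34, q = 58.
Since sellers keep the price net of the tax, the effective supply curve becomes qs = 6p - 176.
Equate the new curves: 194 - 4p = 6p - 176, giving 370 = 10p, p = 37, q = 46.
%Δp = (37 − 34) / 34 × 100 = +8.82%.

+8.82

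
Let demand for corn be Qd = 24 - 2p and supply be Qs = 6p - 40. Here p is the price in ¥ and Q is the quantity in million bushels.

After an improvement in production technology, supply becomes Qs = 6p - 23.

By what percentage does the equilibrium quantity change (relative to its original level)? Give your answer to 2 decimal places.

+53.13

Before the shock: 24 - 2p = 6p - 40 ⇒ 64 = 8p ⇒ p = 8, Q = 8.
With the change applied: demand Qd = 24 - 2p, supply Qs = 6p - 23.
Clearing the new market: 24 - 2p = 6p - 23, so p = 5.875 and Q = 12.25.
%ΔQ = (12.25 − 8) / 8 × 100 = +53.13%.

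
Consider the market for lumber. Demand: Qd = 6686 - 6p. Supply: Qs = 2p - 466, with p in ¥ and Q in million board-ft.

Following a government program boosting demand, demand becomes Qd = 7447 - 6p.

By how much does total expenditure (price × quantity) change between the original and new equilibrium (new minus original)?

+313936.28125

Original equilibrium: 6686 - 6p = 2p - 466 gives 7152 = 8p, so p = 894 and Q = 1322.
After the shift, demand is Qd = 7447 - 6p and supply is Qs = 2p - 466.
Setting them equal: 7447 - 6p = 2p - 466 → 7913 = 8p, so p = 989.125 and Q = 1512.25.
Expenditure moves from 894×1322 = 1181868 to 989.125×1512.25 = 1495804.28125; change = +313936.28125.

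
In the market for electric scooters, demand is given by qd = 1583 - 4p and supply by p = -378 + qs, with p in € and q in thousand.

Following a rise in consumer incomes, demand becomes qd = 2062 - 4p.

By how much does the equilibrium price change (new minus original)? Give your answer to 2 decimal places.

+95.80

Initially, 1583 - 4p = p + 378, so 1205 = 5p and p = 241, q = 619.
The new curves are qd = 2062 - 4p (demand) and qs = p + 378 (supply).
New equilibrium: 2062 - 4p = p + 378 ⇒ 1684 = 5p ⇒ p = 336.8, q = 714.8.
Δp = 336.8 − 241 = +95.80.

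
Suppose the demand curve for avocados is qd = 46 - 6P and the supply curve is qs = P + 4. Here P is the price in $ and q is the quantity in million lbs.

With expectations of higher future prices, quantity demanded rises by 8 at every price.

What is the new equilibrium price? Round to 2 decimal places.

Original equilibrium: 46 - 6P = P + 4 gives 42 = 7P, so P = 6 and q = 10.
After the shift, demand is qd = 54 - 6P and supply is qs = P + 4.
New equilibrium: 54 - 6P = P + 4 ⇒ 50 = 7P ⇒ P = 50/7 ≈ 7.1429, q = 78/7 ≈ 11.1429.

7.14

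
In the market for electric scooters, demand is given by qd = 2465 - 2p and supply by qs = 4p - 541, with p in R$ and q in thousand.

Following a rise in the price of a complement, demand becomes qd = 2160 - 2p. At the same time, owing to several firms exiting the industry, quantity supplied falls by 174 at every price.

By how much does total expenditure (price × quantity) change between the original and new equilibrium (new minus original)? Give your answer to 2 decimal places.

-157164.39

Solve the original market: 2465 - 2p = 4p - 541, hence p = 501 and q = 1463.
With the change applied: demand qd = 2160 - 2p, supply qs = 4p - 715.
Equate the new curves: 2160 - 2p = 4p - 715, giving 2875 = 6p, p = 2875/6 ≈ 479.1667, q = 3605/3 ≈ 1201.6667.
Expenditure moves from 501×1463 = 732963 to 479.1667×1201.6667 = 575798.6111; change = -157164.39.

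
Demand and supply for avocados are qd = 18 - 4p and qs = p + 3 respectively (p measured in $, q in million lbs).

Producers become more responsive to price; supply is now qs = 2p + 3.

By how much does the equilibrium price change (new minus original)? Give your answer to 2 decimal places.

Initially, 18 - 4p = p + 3, so 15 = 5p and p = 3, q = 6.
The shock moves the curves to qd = 18 - 4p and qs = 2p + 3.
Clearing the new market: 18 - 4p = 2p + 3, so p = 2.5 and q = 8.
Δp = 2.5 − 3 = -0.50.

-0.50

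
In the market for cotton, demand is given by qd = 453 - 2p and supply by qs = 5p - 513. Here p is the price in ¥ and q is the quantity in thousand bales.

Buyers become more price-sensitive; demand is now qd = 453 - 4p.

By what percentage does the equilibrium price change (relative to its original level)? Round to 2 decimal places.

Before the shock: 453 - 2p = 5p - 513 ⇒ 966 = 7p ⇒ p = 138, q = 177.
The new curves are qd = 453 - 4p (demand) and qs = 5p - 513 (supply).
Setting them equal: 453 - 4p = 5p - 513 → 966 = 9p, so p = 322/3 ≈ 107.3333 and q = 71/3 ≈ 23.6667.
%Δp = (107.3333 − 138) / 138 × 100 = -22.22%.

-22.22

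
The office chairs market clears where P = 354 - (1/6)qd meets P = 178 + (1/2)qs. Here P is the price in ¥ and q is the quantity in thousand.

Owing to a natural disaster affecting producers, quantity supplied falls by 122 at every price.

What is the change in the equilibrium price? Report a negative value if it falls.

Solve the original market: 2124 - 6P = 2P - 356, hence P = 310 and q = 264.
The shock moves the curves to qd = 2124 - 6P and qs = 2P - 478.
Equate the new curves: 2124 - 6P = 2P - 478, giving 2602 = 8P, P = 325.25, q = 172.5.
ΔP = 325.25 − 310 = +15.25.

+15.25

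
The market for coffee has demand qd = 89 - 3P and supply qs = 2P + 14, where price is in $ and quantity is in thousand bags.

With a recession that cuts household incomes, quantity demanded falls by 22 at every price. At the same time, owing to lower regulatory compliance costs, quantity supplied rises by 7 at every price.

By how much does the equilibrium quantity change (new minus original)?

Original equilibrium: 89 - 3P = 2P + 14 gives 75 = 5P, so P = 15 and q = 44.
With the change applied: demand qd = 67 - 3P, supply qs = 2P + 21.
Setting them equal: 67 - 3P = 2P + 21 → 46 = 5P, so P = 9.2 and q = 39.4.
Δq = 39.4 − 44 = -4.6.

-4.6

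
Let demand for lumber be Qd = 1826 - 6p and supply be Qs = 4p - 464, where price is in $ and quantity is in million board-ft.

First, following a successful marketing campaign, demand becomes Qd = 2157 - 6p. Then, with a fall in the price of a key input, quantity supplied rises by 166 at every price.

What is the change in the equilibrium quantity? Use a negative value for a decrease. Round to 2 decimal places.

+232.00

Initially, 1826 - 6p = 4p - 464, so 2290 = 10p and p = 229, Q = 452.
The new curves are Qd = 2157 - 6p (demand) and Qs = 4p - 298 (supply).
Equate the new curves: 2157 - 6p = 4p - 298, giving 2455 = 10p, p = 245.5, Q = 684.
ΔQ = 684 − 452 = +232.00.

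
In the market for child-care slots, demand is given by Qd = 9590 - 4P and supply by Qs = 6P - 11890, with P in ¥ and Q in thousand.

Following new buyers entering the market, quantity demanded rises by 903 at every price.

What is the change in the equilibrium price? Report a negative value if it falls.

Before the shock: 9590 - 4P = 6P - 11890 ⇒ 21480 = 10P ⇒ P = 2148, Q = 998.
The shock moves the curves to Qd = 10493 - 4P and Qs = 6P - 11890.
Equate the new curves: 10493 - 4P = 6P - 11890, giving 22383 = 10P, P = 2238.3, Q = 1539.8.
ΔP = 2238.3 − 2148 = +90.3.

+90.3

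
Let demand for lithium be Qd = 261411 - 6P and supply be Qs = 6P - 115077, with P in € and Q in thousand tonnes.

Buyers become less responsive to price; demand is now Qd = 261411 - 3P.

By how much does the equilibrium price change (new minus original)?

+10458

Solve the original market: 261411 - 6P = 6P - 115077, hence P = 31374 and Q = 73167.
With the change applied: demand Qd = 261411 - 3P, supply Qs = 6P - 115077.
Setting them equal: 261411 - 3P = 6P - 115077 → 376488 = 9P, so P = 41832 and Q = 135915.
ΔP = 41832 − 31374 = +10458.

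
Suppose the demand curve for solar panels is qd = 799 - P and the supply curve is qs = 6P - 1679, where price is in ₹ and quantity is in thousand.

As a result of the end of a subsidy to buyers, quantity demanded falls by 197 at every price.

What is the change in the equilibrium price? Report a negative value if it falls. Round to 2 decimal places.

Before the shock: 799 - P = 6P - 1679 ⇒ 2478 = 7P ⇒ P = 354, q = 445.
The new curves are qd = 602 - P (demand) and qs = 6P - 1679 (supply).
Clearing the new market: 602 - P = 6P - 1679, so P = 2281/7 ≈ 325.8571 and q = 1933/7 ≈ 276.1429.
ΔP = 325.8571 − 354 = -28.14.

-28.14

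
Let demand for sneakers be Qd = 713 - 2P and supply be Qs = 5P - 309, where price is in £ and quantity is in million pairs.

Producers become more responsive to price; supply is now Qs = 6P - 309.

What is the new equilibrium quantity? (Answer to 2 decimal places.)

457.50

Before the shock: 713 - 2P = 5P - 309 ⇒ 1022 = 7P ⇒ P = 146, Q = 421.
The new curves are Qd = 713 - 2P (demand) and Qs = 6P - 309 (supply).
New equilibrium: 713 - 2P = 6P - 309 ⇒ 1022 = 8P ⇒ P = 127.75, Q = 457.5.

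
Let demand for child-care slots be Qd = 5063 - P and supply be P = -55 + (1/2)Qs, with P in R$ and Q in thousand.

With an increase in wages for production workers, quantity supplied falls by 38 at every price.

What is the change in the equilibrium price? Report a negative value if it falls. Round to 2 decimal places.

Initially, 5063 - P = 2P + 110, so 4953 = 3P and P = 1651, Q = 3412.
The shock moves the curves to Qd = 5063 - P and Qs = 2P + 72.
New equilibrium: 5063 - P = 2P + 72 ⇒ 4991 = 3P ⇒ P = 4991/3 ≈ 1663.6667, Q = 10198/3 ≈ 3399.3333.
ΔP = 1663.6667 − 1651 = +12.67.

+12.67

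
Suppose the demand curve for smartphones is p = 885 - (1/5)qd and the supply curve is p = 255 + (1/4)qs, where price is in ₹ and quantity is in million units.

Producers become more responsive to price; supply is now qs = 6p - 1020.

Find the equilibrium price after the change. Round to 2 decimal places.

Initially, 4425 - 5p = 4p - 1020, so 5445 = 9p and p = 605, q = 1400.
After the shift, demand is qd = 4425 - 5p and supply is qs = 6p - 1020.
Equate the new curves: 4425 - 5p = 6p - 1020, giving 5445 = 11p, p = 495, q = 1950.

495.00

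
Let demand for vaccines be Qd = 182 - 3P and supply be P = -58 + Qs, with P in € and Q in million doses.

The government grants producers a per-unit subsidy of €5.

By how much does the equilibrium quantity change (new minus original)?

Initially, 182 - 3P = P + 58, so 124 = 4P and P = 31, Q = 89.
Since sellers receive the price plus the subsidy, the effective supply curve becomes Qs = P + 63.
Clearing the new market: 182 - 3P = P + 63, so P = 29.75 and Q = 92.75.
ΔQ = 92.75 − 89 = +3.75.

+3.75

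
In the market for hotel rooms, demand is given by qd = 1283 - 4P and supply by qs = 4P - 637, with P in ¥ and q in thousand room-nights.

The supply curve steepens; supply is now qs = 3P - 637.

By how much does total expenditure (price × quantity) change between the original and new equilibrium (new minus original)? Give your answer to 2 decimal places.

-26542.04

Initially, 1283 - 4P = 4P - 637, so 1920 = 8P and P = 240, q = 323.
After the shift, demand is qd = 1283 - 4P and supply is qs = 3P - 637.
Clearing the new market: 1283 - 4P = 3P - 637, so P = 1920/7 ≈ 274.2857 and q = 1301/7 ≈ 185.8571.
Expenditure moves from 240×323 = 77520 to 274.2857×185.8571 = 50977.9592; change = -26542.04.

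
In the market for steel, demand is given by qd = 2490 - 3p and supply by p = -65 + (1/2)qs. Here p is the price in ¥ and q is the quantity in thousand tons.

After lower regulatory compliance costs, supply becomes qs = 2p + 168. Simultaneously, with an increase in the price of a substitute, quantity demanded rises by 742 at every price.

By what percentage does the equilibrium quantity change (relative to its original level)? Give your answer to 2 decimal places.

+29.76

Initially, 2490 - 3p = 2p + 130, so 2360 = 5p and p = 472, q = 1074.
The shock moves the curves to qd = 3232 - 3p and qs = 2p + 168.
Equate the new curves: 3232 - 3p = 2p + 168, giving 3064 = 5p, p = 612.8, q = 1393.6.
%Δq = (1393.6 − 1074) / 1074 × 100 = +29.76%.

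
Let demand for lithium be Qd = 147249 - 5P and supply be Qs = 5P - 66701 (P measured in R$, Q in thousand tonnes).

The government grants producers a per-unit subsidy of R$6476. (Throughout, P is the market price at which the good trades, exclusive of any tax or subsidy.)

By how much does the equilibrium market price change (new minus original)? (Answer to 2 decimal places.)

-3238.00

Initially, 147249 - 5P = 5P - 66701, so 213950 = 10P and P = 21395, Q = 40274.
Since sellers receive the price plus the subsidy, the effective supply curve becomes Qs = 5P - 34321.
Equate the new curves: 147249 - 5P = 5P - 34321, giving 181570 = 10P, P = 18157, Q = 56464.
ΔP = 18157 − 21395 = -3238.00.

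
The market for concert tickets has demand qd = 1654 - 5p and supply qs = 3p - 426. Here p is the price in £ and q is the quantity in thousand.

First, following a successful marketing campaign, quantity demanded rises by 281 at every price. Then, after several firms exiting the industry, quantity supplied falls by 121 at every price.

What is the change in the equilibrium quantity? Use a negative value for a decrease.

+29.75

Before the shock: 1654 - 5p = 3p - 426 ⇒ 2080 = 8p ⇒ p = 260, q = 354.
The shock moves the curves to qd = 1935 - 5p and qs = 3p - 547.
Clearing the new market: 1935 - 5p = 3p - 547, so p = 310.25 and q = 383.75.
Δq = 383.75 − 354 = +29.75.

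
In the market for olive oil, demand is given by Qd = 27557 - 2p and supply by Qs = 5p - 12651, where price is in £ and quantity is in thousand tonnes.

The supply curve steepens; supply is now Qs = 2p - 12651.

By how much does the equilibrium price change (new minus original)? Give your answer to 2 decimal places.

Original equilibrium: 27557 - 2p = 5p - 12651 gives 40208 = 7p, so p = 5744 and Q = 16069.
The new curves are Qd = 27557 - 2p (demand) and Qs = 2p - 12651 (supply).
Clearing the new market: 27557 - 2p = 2p - 12651, so p = 10052 and Q = 7453.
Δp = 10052 − 5744 = +4308.00.

+4308.00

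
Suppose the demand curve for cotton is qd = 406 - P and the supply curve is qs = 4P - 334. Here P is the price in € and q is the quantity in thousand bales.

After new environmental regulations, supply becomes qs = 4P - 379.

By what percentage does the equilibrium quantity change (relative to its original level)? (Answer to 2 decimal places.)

-3.49

Solve the original market: 406 - P = 4P - 334, hence P = 148 and q = 258.
With the change applied: demand qd = 406 - P, supply qs = 4P - 379.
Equate the new curves: 406 - P = 4P - 379, giving 785 = 5P, P = 157, q = 249.
%Δq = (249 − 258) / 258 × 100 = -3.49%.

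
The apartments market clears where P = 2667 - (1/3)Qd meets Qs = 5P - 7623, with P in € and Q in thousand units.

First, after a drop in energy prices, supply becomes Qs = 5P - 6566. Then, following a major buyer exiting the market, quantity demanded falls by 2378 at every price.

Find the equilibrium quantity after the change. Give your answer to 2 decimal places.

Initially, 8001 - 3P = 5P - 7623, so 15624 = 8P and P = 1953, Q = 2142.
With the change applied: demand Qd = 5623 - 3P, supply Qs = 5P - 6566.
New equilibrium: 5623 - 3P = 5P - 6566 ⇒ 12189 = 8P ⇒ P = 1523.625, Q = 1052.125.

1052.13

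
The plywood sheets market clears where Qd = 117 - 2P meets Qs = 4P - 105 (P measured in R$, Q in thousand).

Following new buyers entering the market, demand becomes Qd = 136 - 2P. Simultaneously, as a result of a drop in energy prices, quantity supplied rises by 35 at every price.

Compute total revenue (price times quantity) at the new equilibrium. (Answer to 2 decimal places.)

2311.78

Solve the original market: 117 - 2P = 4P - 105, hence P = 37 and Q = 43.
The new curves are Qd = 136 - 2P (demand) and Qs = 4P - 70 (supply).
Clearing the new market: 136 - 2P = 4P - 70, so P = 103/3 ≈ 34.3333 and Q = 202/3 ≈ 67.3333.
New expenditure = 34.3333 × 67.3333 = 2311.78.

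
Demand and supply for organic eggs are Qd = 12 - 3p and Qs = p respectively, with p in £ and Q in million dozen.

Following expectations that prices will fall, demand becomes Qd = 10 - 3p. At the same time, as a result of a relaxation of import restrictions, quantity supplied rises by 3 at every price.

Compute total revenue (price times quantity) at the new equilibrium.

Original equilibrium: 12 - 3p = p gives 12 = 4p, so p = 3 and Q = 3.
After the shift, demand is Qd = 10 - 3p and supply is Qs = p + 3.
Clearing the new market: 10 - 3p = p + 3, so p = 1.75 and Q = 4.75.
New expenditure = 1.75 × 4.75 = 8.3125.

8.3125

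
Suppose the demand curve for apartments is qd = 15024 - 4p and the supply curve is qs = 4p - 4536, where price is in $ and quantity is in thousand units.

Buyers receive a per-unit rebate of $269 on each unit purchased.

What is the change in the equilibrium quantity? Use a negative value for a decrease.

+538

Initially, 15024 - 4p = 4p - 4536, so 19560 = 8p and p = 2445, q = 5244.
Since buyers' out-of-pocket price is the market price minus the rebate, the effective demand curve becomes qd = 16100 - 4p.
New equilibrium: 16100 - 4p = 4p - 4536 ⇒ 20636 = 8p ⇒ p = 2579.5, q = 5782.
Δq = 5782 − 5244 = +538.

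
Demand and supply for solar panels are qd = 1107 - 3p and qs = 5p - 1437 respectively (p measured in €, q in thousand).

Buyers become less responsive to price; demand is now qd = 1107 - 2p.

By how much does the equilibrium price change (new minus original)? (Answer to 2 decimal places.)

Initially, 1107 - 3p = 5p - 1437, so 2544 = 8p and p = 318, q = 153.
The new curves are qd = 1107 - 2p (demand) and qs = 5p - 1437 (supply).
Setting them equal: 1107 - 2p = 5p - 1437 → 2544 = 7p, so p = 2544/7 ≈ 363.4286 and q = 2661/7 ≈ 380.1429.
Δp = 363.4286 − 318 = +45.43.

+45.43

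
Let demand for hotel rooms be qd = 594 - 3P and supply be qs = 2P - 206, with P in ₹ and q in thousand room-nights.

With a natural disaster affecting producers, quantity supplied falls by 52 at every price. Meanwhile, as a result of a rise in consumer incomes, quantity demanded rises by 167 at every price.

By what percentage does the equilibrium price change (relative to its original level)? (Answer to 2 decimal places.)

+27.38

Solve the original market: 594 - 3P = 2P - 206, hence P = 160 and q = 114.
With the change applied: demand qd = 761 - 3P, supply qs = 2P - 258.
New equilibrium: 761 - 3P = 2P - 258 ⇒ 1019 = 5P ⇒ P = 203.8, q = 149.6.
%ΔP = (203.8 − 160) / 160 × 100 = +27.38%.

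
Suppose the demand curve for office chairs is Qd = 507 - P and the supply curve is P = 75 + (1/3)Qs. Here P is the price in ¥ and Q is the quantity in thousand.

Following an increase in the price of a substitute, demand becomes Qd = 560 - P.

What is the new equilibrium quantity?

Original equilibrium: 507 - P = 3P - 225 gives 732 = 4P, so P = 183 and Q = 324.
With the change applied: demand Qd = 560 - P, supply Qs = 3P - 225.
Clearing the new market: 560 - P = 3P - 225, so P = 196.25 and Q = 363.75.

363.75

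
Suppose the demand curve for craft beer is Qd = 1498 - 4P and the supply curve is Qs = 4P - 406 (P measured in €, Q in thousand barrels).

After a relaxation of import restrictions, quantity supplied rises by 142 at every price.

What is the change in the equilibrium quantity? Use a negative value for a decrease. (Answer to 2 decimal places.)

Original equilibrium: 1498 - 4P = 4P - 406 gives 1904 = 8P, so P = 238 and Q = 546.
The new curves are Qd = 1498 - 4P (demand) and Qs = 4P - 264 (supply).
Equate the new curves: 1498 - 4P = 4P - 264, giving 1762 = 8P, P = 220.25, Q = 617.
ΔQ = 617 − 546 = +71.00.

+71.00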